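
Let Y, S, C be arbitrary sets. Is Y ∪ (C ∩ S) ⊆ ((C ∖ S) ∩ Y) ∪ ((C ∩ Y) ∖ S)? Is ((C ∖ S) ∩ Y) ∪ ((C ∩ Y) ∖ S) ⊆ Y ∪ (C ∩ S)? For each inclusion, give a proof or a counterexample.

(⊆) This inclusion fails. Take Y = {1}, S = ∅, C = ∅; then 1 ∈ Y ∪ (C ∩ S) but 1 ∉ ((C ∖ S) ∩ Y) ∪ ((C ∩ Y) ∖ S).

(⊇) Let x ∈ ((C ∖ S) ∩ Y) ∪ ((C ∩ Y) ∖ S). Then x ∈ Y ∩ C and x ∉ S, from which x ∈ Y ∪ (C ∩ S).

(⊆) fails; (⊇) holds.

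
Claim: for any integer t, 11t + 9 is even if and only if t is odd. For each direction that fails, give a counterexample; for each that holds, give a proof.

Equivalent; both directions hold.

[⇒] Suppose 11t + 9 is even. Since 11 is odd, 11t and t have the same parity, so 11t + 9 ≡ t + 9 (mod 2). As 9 is odd, 11t + 9 is even exactly when t is odd. Thus t is odd.

[⇐] Conversely, suppose t is odd; write t = 2j + 1. Then 11t + 9 = 11·(2j + 1) + 9 = 2·11j + 20, which is even.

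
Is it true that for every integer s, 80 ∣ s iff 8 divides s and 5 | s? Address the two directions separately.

Only the forward direction holds.

Forward direction. If 80 ∣ s, write s = 80q. Since 80 = 10·8, s = 8·(10q), so 8 ∣ s; and since 80 = 16·5, s = 5·(16q), so 5 ∣ s.

Converse. This fails: take s = 40. Both 8 ∣ 40 and 5 ∣ 40, yet 40 is not a multiple of 80 (since 40 = 0·80 + 40), so 80 ∤ 40.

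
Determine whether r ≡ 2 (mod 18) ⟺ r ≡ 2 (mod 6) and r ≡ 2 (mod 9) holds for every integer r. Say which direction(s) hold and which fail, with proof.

The biconditional holds.

(→) Suppose r ≡ 2 (mod 18); write r = 18j + 2. Since 6 ∣ 18, reducing mod 6 gives r ≡ 2 (mod 6); since 9 ∣ 18, reducing mod 9 gives r ≡ 2 (mod 9).

(←) Conversely, if r ≡ 2 (mod 6) and r ≡ 2 (mod 9), then by the Chinese remainder theorem r ≡ 2 (mod 18). This is exactly r ≡ 2 (mod 18).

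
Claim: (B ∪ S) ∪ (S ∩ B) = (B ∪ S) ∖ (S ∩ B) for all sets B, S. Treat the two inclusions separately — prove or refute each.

Only the reverse inclusion holds.

(⊇) Let x ∈ (B ∪ S) ∖ (S ∩ B). Then either x ∈ B and x ∉ S; or x ∈ S and x ∉ B. In each case x ∈ (B ∪ S) ∪ (S ∩ B), so (B ∪ S) ∖ (S ∩ B) ⊆ (B ∪ S) ∪ (S ∩ B).

(⊆) This inclusion fails. Take B = {1}, S = {1}; then 1 ∈ (B ∪ S) ∪ (S ∩ B) but 1 ∉ (B ∪ S) ∖ (S ∩ B).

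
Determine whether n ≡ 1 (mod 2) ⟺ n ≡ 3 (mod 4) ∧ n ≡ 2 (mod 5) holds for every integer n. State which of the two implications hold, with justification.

(→) This fails: n = 1 gives 1 ≡ 1 (mod 2) but 1 ≡ 1 (mod 4), so the conjunction on the right does not hold.

(←) Conversely, if n ≡ 3 (mod 4) and n ≡ 2 (mod 5), then by the Chinese remainder theorem n ≡ 7 (mod 20). Since 7 ≡ 1 (mod 2) and 2 ∣ 20, we get n ≡ 1 (mod 2).

The forward direction fails; the converse holds.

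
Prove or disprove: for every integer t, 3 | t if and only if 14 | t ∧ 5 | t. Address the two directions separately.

(→) This fails: take t = 3. Certainly 3 ∣ 3, but 14 ∤ 3.

(←) This fails: take t = 70. Both 14 ∣ 70 and 5 ∣ 70, yet 70 is not a multiple of 3 (since 70 = 23·3 + 1), so 3 ∤ 70.

Both directions fail.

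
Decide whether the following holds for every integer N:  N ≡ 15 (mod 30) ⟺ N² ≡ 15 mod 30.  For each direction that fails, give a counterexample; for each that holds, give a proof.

Both directions hold.

(⇐) Suppose N² ≡ 15 (mod 30). The only residue r in {0, …, 29} with r² ≡ 15 (mod 30) is r = 15, so N ≡ 15 (mod 30).

(⇒) Suppose N ≡ 15 (mod 30). Write N = 30j + 15. Then (30j + 15)² = 900j² + 900j + 225 = 30(30j² + 30j + 7) + 15, so N² ≡ 15 (mod 30).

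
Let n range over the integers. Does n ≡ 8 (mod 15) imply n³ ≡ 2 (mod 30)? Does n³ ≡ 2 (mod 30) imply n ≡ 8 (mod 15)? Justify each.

Converse. The residues r modulo 30 with r³ ≡ 2 (mod 30) are exactly {8}, and each is ≡ 8 (mod 15).

Forward direction. This fails: take n = 23. Then 23 ≡ 8 (mod 15), but 23³ = 12167 ≡ 17 (mod 30), not 2.

The forward direction fails; the converse holds.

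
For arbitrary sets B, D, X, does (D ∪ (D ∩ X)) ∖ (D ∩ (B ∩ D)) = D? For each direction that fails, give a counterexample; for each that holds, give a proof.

Forward inclusion. Let x ∈ (D ∪ (D ∩ X)) ∖ (D ∩ (B ∩ D)). Then either x ∈ D and x ∉ B, X; or x ∈ D ∩ X and x ∉ B. In each case x ∈ D, so (D ∪ (D ∩ X)) ∖ (D ∩ (B ∩ D)) ⊆ D.

Reverse inclusion. This inclusion fails. Take B = {1}, D = {1}, X = ∅; then 1 ∈ D but 1 ∉ (D ∪ (D ∩ X)) ∖ (D ∩ (B ∩ D)).

The sets are not equal: only the forward inclusion holds.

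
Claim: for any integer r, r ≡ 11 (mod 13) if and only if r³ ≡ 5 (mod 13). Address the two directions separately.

(→) Suppose r ≡ 11 (mod 13). Write r = 13j + 11. Then (13j + 11)³ = 2197j³ + 5577j² + 4719j + 1331 = 13(169j³ + 429j² + 363j + 102) + 5, so r³ ≡ 5 (mod 13).

(←) This fails: take r = 7. Then 7³ = 343 ≡ 5 (mod 13), yet 7 ≡ 7 (mod 13), not 11.

(⇒) holds; (⇐) fails.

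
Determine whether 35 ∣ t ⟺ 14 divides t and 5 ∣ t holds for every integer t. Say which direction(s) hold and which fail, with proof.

[⇐] Suppose 14 ∣ t and 5 ∣ t. Any common multiple of 14 and 5 is a multiple of their lcm; here gcd(14, 5) = 1, so lcm(14, 5) = 14·5 = 70, so 70 ∣ t. Since 35 ∣ 70, it follows that 35 ∣ t.

[⇒] This fails: take t = 35. Certainly 35 ∣ 35, but 14 ∤ 35.

Only the converse holds.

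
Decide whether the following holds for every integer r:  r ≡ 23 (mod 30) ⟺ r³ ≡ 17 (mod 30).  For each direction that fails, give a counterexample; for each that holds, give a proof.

(⇒) Suppose r ≡ 23 (mod 30). Write r = 30j + 23. Then (30j + 23)³ = 27000j³ + 62100j² + 47610j + 12167 = 30(900j³ + 2070j² + 1587j + 405) + 17, so r³ ≡ 17 (mod 30).

(⇐) Conversely, suppose r³ ≡ 17 (mod 30). The only residue r in {0, …, 29} with r³ ≡ 17 (mod 30) is r = 23, so r ≡ 23 (mod 30).

Both directions hold; the statement is true.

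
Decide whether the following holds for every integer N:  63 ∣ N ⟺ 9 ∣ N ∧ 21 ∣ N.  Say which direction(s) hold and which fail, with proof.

[⇐] Suppose 9 ∣ N and 21 ∣ N. Any common multiple of 9 and 21 is a multiple of their lcm; here lcm(9, 21) = 9·21/gcd(9, 21) = 189/3 = 63, so 63 ∣ N.

[⇒] If 63 ∣ N, write N = 63q. Since 63 = 7·9, N = 9·(7q), so 9 ∣ N; and since 63 = 3·21, N = 21·(3q), so 21 ∣ N.

Equivalent; both directions hold.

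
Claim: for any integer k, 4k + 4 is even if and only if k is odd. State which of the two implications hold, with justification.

[⇐] Suppose k is odd. Since 4 is even, 4k is even for every k, so 4k + 4 has the same parity as 4, which is even. Hence 4k + 4 is even.

[⇒] This fails: take k = 0. Then 4k + 4 = 4, which is even, yet k = 0 is even, not odd.

Not equivalent: only (⇐) holds.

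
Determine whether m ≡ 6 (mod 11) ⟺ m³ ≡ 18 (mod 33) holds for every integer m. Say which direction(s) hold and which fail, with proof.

(⇒) fails; (⇐) holds.

(⇒) This fails: take m = 17. Then 17 ≡ 6 (mod 11), but 17³ = 4913 ≡ 29 (mod 33), not 18.

(⇐) Conversely, the residues r modulo 33 with r³ ≡ 18 (mod 33) are exactly {6}, and each is ≡ 6 (mod 11).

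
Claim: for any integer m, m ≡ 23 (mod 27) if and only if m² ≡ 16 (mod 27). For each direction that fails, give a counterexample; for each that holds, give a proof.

(⟹) Suppose m ≡ 23 (mod 27). Write m = 27j + 23. Then (27j + 23)² = 729j² + 1242j + 529 = 27(27j² + 46j + 19) + 16, so m² ≡ 16 (mod 27).

(⟸) This fails: take m = 4. Then 4² = 16 ≡ 16 (mod 27), yet 4 ≡ 4 (mod 27), not 23.

(⇒) holds; (⇐) fails.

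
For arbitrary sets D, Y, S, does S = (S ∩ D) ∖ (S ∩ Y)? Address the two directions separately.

Only the reverse inclusion holds.

(⊇) Let x ∈ (S ∩ D) ∖ (S ∩ Y). Then x ∈ D ∩ S and x ∉ Y, from which x ∈ S.

(⊆) This inclusion fails. Take D = ∅, Y = ∅, S = {1}; then 1 ∈ S but 1 ∉ (S ∩ D) ∖ (S ∩ Y).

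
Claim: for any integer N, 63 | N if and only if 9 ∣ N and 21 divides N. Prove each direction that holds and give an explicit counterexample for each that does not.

[⇒] If 63 ∣ N, write N = 63q. Since 63 = 7·9, N = 9·(7q), so 9 ∣ N; and since 63 = 3·21, N = 21·(3q), so 21 ∣ N.

[⇐] Suppose 9 ∣ N and 21 ∣ N. Any common multiple of 9 and 21 is a multiple of their lcm; here lcm(9, 21) = 9·21/gcd(9, 21) = 189/3 = 63, so 63 ∣ N.

Both directions hold.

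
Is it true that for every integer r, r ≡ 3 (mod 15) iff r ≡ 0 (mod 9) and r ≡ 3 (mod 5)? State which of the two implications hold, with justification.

(⇒) This fails: r = 33 gives 33 ≡ 3 (mod 15) but 33 ≡ 6 (mod 9), so the conjunction on the right does not hold.

(⇐) Conversely, if r ≡ 0 (mod 9) and r ≡ 3 (mod 5), then by the Chinese remainder theorem r ≡ 18 (mod 45). Since 18 ≡ 3 (mod 15) and 15 ∣ 45, we get r ≡ 3 (mod 15).

Only the reverse direction holds.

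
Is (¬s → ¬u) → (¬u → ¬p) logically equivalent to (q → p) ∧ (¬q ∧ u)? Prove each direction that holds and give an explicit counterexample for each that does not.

(⟸) Assume the antecedent. If u is true, (¬s → ¬u) → (¬u → ¬p) reduces to true regardless of the other variables. If u is false, the antecedent cannot hold. Either way (¬s → ¬u) → (¬u → ¬p) holds.

(⟹) This fails. Under u = F, s = F, q = F, p = F, the left side is true but the right side is false.

Only the reverse direction holds.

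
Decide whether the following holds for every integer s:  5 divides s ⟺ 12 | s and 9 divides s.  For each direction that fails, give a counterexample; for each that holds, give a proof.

Both directions fail.

(⇒) This fails: take s = 5. Certainly 5 ∣ 5, but 12 ∤ 5.

(⇐) This fails: take s = 36. Both 12 ∣ 36 and 9 ∣ 36, yet 36 is not a multiple of 5 (since 36 = 7·5 + 1), so 5 ∤ 36.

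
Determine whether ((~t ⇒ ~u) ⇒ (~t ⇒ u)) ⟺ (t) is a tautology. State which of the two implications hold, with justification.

[⇐] Assume the antecedent. If t is true, (~t ⇒ ~u) ⇒ (~t ⇒ u) reduces to true regardless of the other variables. If t is false, the antecedent cannot hold. Either way (~t ⇒ ~u) ⇒ (~t ⇒ u) holds.

[⇒] This fails. Under t = F, u = T, the left side is true but the right side is false.

(⇒) fails; (⇐) holds.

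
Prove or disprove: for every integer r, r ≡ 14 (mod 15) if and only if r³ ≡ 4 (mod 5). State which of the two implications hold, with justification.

(⇐) This fails: take r = 4. Then 4³ = 64 ≡ 4 (mod 5), yet 4 ≡ 4 (mod 15), not 14.

(⇒) Suppose r ≡ 14 (mod 15). Then r³ ≡ 14³ = 2744 (mod 15), and since 5 ∣ 15, also r³ ≡ 4 (mod 5).

Only the forward direction holds.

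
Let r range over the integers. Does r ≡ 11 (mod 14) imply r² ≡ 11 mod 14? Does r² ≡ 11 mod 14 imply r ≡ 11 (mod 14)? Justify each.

(⟹) This fails: take r = 11. Then 11 ≡ 11 (mod 14), but 11² = 121 ≡ 9 (mod 14), not 11.

(⟸) This fails: take r = 5. Then 5² = 25 ≡ 11 (mod 14), yet 5 ≡ 5 (mod 14), not 11.

Neither implication holds.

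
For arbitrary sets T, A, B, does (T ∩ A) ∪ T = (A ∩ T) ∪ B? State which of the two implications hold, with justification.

(⊆) This inclusion fails. Take T = {1}, A = ∅, B = ∅; then 1 ∈ (T ∩ A) ∪ T but 1 ∉ (A ∩ T) ∪ B.

(⊇) This inclusion fails. Take T = ∅, A = ∅, B = {1}; then 1 ∈ (A ∩ T) ∪ B but 1 ∉ (T ∩ A) ∪ T.

(⊆) fails and (⊇) fails.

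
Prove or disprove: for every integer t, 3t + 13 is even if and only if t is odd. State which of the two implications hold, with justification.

[⇒] Suppose 3t + 13 is even. Since 3 is odd, 3t and t have the same parity, so 3t + 13 ≡ t + 13 (mod 2). As 13 is odd, 3t + 13 is even exactly when t is odd. Thus t is odd.

[⇐] Conversely, suppose t is odd; write t = 2j + 1. Then 3t + 13 = 3·(2j + 1) + 13 = 2·3j + 16, which is even.

Both implications hold.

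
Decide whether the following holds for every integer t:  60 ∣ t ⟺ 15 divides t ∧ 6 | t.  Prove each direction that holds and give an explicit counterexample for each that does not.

Only the forward direction holds.

(←) This fails: take t = 30. Both 15 ∣ 30 and 6 ∣ 30, yet 30 is not a multiple of 60 (since 30 = 0·60 + 30), so 60 ∤ 30.

(→) If 60 ∣ t, write t = 60q. Since 60 = 4·15, t = 15·(4q), so 15 ∣ t; and since 60 = 10·6, t = 6·(10q), so 6 ∣ t.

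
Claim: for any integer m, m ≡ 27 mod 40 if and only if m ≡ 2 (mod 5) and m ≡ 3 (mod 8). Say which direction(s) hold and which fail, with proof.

(⇒) Suppose m ≡ 27 (mod 40); write m = 40j + 27. Since 5 ∣ 40, reducing mod 5 gives m ≡ 27 ≡ 2 (mod 5); since 8 ∣ 40, reducing mod 8 gives m ≡ 27 ≡ 3 (mod 8).

(⇐) Conversely, if m ≡ 2 (mod 5) and m ≡ 3 (mod 8), then by the Chinese remainder theorem m ≡ 27 (mod 40). This is exactly m ≡ 27 (mod 40).

Both directions hold.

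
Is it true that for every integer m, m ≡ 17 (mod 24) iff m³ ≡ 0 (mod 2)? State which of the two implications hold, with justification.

(⟹) This fails: take m = 17. Then 17 ≡ 17 (mod 24), but 17³ = 4913 ≡ 1 (mod 2), not 0.

(⟸) This fails: take m = 0. Then 0³ = 0 ≡ 0 (mod 2), yet 0 ≡ 0 (mod 24), not 17.

(⇒) fails and (⇐) fails.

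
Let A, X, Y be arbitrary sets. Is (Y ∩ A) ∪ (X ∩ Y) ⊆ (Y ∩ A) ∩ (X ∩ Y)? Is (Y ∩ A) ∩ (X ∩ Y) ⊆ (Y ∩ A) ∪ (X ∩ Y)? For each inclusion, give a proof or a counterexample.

(⊇) Let x ∈ (Y ∩ A) ∩ (X ∩ Y). Then x ∈ A ∩ X ∩ Y, from which x ∈ (Y ∩ A) ∪ (X ∩ Y).

(⊆) This inclusion fails. Take A = {1}, X = ∅, Y = {1}; then 1 ∈ (Y ∩ A) ∪ (X ∩ Y) but 1 ∉ (Y ∩ A) ∩ (X ∩ Y).

(⊆) fails; (⊇) holds.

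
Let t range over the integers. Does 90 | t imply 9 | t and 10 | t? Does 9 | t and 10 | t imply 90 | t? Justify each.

Forward direction. If 90 ∣ t, write t = 90q. Since 90 = 10·9, t = 9·(10q), so 9 ∣ t; and since 90 = 9·10, t = 10·(9q), so 10 ∣ t.

Converse. Suppose 9 ∣ t and 10 ∣ t. Any common multiple of 9 and 10 is a multiple of their lcm; here gcd(9, 10) = 1, so lcm(9, 10) = 9·10 = 90, so 90 ∣ t.

Equivalent; both directions hold.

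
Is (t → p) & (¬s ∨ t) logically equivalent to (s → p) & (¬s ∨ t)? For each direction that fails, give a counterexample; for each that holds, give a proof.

(⇒) holds; (⇐) fails.

Forward direction. Assume the antecedent. If t is true, the antecedent forces (p = T, t = T, s = F) or (p = T, t = T, s = T), and (s → p) & (¬s ∨ t) holds there. If t is false, the antecedent forces (p = F, t = F, s = F) or (p = T, t = F, s = F), and (s → p) & (¬s ∨ t) holds there. Either way (s → p) & (¬s ∨ t) holds.

Converse. This fails. Under p = F, t = T, s = F, the left side is false but the right side is true.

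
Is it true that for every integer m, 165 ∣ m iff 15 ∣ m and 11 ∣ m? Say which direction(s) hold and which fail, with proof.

(⟹) If 165 ∣ m, write m = 165q. Since 165 = 11·15, m = 15·(11q), so 15 ∣ m; and since 165 = 15·11, m = 11·(15q), so 11 ∣ m.

(⟸) Suppose 15 ∣ m and 11 ∣ m. Any common multiple of 15 and 11 is a multiple of their lcm; here gcd(15, 11) = 1, so lcm(15, 11) = 15·11 = 165, so 165 ∣ m.

The biconditional holds.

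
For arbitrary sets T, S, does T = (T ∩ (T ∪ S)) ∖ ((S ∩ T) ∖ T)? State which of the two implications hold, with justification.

Both inclusions hold; the sets are equal.

(⟹) Let x ∈ T. Then either x ∈ T and x ∉ S; or x ∈ T ∩ S. In each case x ∈ (T ∩ (T ∪ S)) ∖ ((S ∩ T) ∖ T), so T ⊆ (T ∩ (T ∪ S)) ∖ ((S ∩ T) ∖ T).

(⟸) Let x ∈ (T ∩ (T ∪ S)) ∖ ((S ∩ T) ∖ T). Then either x ∈ T and x ∉ S; or x ∈ T ∩ S. In each case x ∈ T, so (T ∩ (T ∪ S)) ∖ ((S ∩ T) ∖ T) ⊆ T.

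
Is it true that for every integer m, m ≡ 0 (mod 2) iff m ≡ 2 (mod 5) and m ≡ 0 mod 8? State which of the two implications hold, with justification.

(⇐) If m ≡ 2 (mod 5) and m ≡ 0 (mod 8), then by the Chinese remainder theorem m ≡ 32 (mod 40). Since 32 ≡ 0 (mod 2) and 2 ∣ 40, we get m ≡ 0 (mod 2).

(⇒) This fails: m = 0 gives 0 ≡ 0 (mod 2) but 0 ≡ 0 (mod 5), so the conjunction on the right does not hold.

Only the reverse direction holds.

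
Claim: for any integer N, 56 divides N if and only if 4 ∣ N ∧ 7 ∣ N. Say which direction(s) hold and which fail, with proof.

Forward direction. If 56 ∣ N, write N = 56q. Since 56 = 14·4, N = 4·(14q), so 4 ∣ N; and since 56 = 8·7, N = 7·(8q), so 7 ∣ N.

Converse. This fails: take N = 28. Both 4 ∣ 28 and 7 ∣ 28, yet 28 is not a multiple of 56 (since 28 = 0·56 + 28), so 56 ∤ 28.

Only the forward implication holds.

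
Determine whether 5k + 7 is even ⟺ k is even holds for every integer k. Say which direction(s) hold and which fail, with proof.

Neither implication holds.

[⇒] This fails: k = 5 gives 5k + 7 = 32, which is even, but 5 is odd, not even.

[⇐] This also fails: k = 6 is even, but 5k + 7 = 37 is odd, not even.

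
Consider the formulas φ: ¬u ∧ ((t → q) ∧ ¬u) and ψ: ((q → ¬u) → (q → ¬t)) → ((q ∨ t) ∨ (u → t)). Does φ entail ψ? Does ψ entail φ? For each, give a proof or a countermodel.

Forward direction. Assume the antecedent. If q is true, the consequent reduces to true regardless of the other variables. If q is false, the antecedent forces (q = F, u = F, t = F), and the consequent holds there. Either way the consequent holds.

Converse. This fails. Under q = T, u = T, t = F, the left side is false but the right side is true.

Not equivalent: only (⇒) holds.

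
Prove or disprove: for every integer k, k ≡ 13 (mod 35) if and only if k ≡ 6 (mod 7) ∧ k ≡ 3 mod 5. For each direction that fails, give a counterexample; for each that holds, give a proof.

(⟹) Suppose k ≡ 13 (mod 35); write k = 35j + 13. Since 7 ∣ 35, reducing mod 7 gives k ≡ 13 ≡ 6 (mod 7); since 5 ∣ 35, reducing mod 5 gives k ≡ 13 ≡ 3 (mod 5).

(⟸) Conversely, if k ≡ 6 (mod 7) and k ≡ 3 (mod 5), then by the Chinese remainder theorem k ≡ 13 (mod 35). This is exactly k ≡ 13 (mod 35).

Both directions hold.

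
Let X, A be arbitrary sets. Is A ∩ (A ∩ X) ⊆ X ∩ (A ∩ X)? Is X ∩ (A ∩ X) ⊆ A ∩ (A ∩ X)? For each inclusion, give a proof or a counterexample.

The two sets are equal.

(⟸) Let x ∈ X ∩ (A ∩ X). Then x ∈ X ∩ A, from which x ∈ A ∩ (A ∩ X).

(⟹) Let x ∈ A ∩ (A ∩ X). Then x ∈ X ∩ A, from which x ∈ X ∩ (A ∩ X).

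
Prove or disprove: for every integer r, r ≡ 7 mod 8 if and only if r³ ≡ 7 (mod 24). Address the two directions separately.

(⟸) The residues r modulo 24 with r³ ≡ 7 (mod 24) are exactly {7}, and each is ≡ 7 (mod 8).

(⟹) This fails: take r = 15. Then 15 ≡ 7 (mod 8), but 15³ = 3375 ≡ 15 (mod 24), not 7.

Only the converse holds.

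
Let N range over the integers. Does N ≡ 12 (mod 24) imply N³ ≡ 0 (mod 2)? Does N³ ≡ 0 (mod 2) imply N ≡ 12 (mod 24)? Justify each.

(→) Suppose N ≡ 12 (mod 24). Then N³ ≡ 12³ = 1728 (mod 24), and since 2 ∣ 24, also N³ ≡ 0 (mod 2).

(←) This fails: take N = 0. Then 0³ = 0 ≡ 0 (mod 2), yet 0 ≡ 0 (mod 24), not 12.

The forward direction holds; the converse fails.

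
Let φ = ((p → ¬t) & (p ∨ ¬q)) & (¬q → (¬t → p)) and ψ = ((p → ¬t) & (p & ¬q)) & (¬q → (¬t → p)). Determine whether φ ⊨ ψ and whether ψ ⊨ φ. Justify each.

Only the reverse direction holds.

(⟹) This fails. Under t = T, q = F, p = F, the left side is true but the right side is false.

(⟸) Assume the antecedent. If t is true, the antecedent cannot hold. If t is false, the antecedent forces (t = F, q = F, p = T), and the consequent holds there. Either way the consequent holds.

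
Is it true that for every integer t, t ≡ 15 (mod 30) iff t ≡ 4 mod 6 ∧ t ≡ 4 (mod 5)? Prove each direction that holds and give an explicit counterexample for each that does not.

(→) This fails: t = 15 gives 15 ≡ 15 (mod 30) but 15 ≡ 3 (mod 6), so the conjunction on the right does not hold.

(←) This fails: t = 4 satisfies both congruences on the right (4 ≡ 4 mod 6 and 4 ≡ 4 mod 5) yet 4 ≡ 4 (mod 30), not 15.

Neither direction holds.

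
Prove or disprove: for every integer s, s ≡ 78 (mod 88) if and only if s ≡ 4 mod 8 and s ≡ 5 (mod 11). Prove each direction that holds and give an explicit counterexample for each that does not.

[⇒] This fails: s = 78 gives 78 ≡ 78 (mod 88) but 78 ≡ 6 (mod 8), so the conjunction on the right does not hold.

[⇐] This fails: s = 60 satisfies both congruences on the right (60 ≡ 4 mod 8 and 60 ≡ 5 mod 11) yet 60 ≡ 60 (mod 88), not 78.

Neither implication holds.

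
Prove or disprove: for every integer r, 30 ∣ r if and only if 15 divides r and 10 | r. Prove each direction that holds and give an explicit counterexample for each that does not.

[⇐] Suppose 15 ∣ r and 10 ∣ r. Any common multiple of 15 and 10 is a multiple of their lcm; here lcm(15, 10) = 15·10/gcd(15, 10) = 150/5 = 30, so 30 ∣ r.

[⇒] If 30 ∣ r, write r = 30q. Since 30 = 2·15, r = 15·(2q), so 15 ∣ r; and since 30 = 3·10, r = 10·(3q), so 10 ∣ r.

Both directions hold.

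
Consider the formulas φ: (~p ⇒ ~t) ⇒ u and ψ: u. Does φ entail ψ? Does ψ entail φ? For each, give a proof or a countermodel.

(⇒) fails; (⇐) holds.

(⇐) Assume the antecedent. If t is true, the antecedent forces (t = T, u = T, p = F) or (t = T, u = T, p = T), and (~p ⇒ ~t) ⇒ u holds there. If t is false, the antecedent forces (t = F, u = T, p = F) or (t = F, u = T, p = T), and (~p ⇒ ~t) ⇒ u holds there. Either way (~p ⇒ ~t) ⇒ u holds.

(⇒) This fails. Under t = T, u = F, p = F, the left side is true but the right side is false.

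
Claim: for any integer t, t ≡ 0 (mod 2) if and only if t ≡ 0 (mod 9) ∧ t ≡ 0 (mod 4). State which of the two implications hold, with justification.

Not equivalent: only (⇐) holds.

(⟹) This fails: t = 32 gives 32 ≡ 0 (mod 2) but 32 ≡ 5 (mod 9), so the conjunction on the right does not hold.

(⟸) Conversely, if t ≡ 0 (mod 9) and t ≡ 0 (mod 4), then by the Chinese remainder theorem t ≡ 0 (mod 36). Since 0 ≡ 0 (mod 2) and 2 ∣ 36, we get t ≡ 0 (mod 2).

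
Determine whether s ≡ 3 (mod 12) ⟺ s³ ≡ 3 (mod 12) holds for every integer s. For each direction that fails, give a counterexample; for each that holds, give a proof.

Both implications hold.

(→) Suppose s ≡ 3 (mod 12). Write s = 12j + 3. Then (12j + 3)³ = 1728j³ + 1296j² + 324j + 27 = 12(144j³ + 108j² + 27j + 2) + 3, so s³ ≡ 3 (mod 12).

(←) Conversely, suppose s³ ≡ 3 (mod 12). The only residue r in {0, …, 11} with r³ ≡ 3 (mod 12) is r = 3, so s ≡ 3 (mod 12).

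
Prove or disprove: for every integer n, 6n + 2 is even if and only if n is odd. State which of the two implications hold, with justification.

(⟹) This fails: take n = 2. Then 6n + 2 = 14, which is even, yet n = 2 is even, not odd.

(⟸) Suppose n is odd. Since 6 is even, 6n is even for every n, so 6n + 2 has the same parity as 2, which is even. Hence 6n + 2 is even.

The forward direction fails; the converse holds.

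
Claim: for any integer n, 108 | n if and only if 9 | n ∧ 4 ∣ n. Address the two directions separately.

Not equivalent: only (⇒) holds.

(⟹) If 108 ∣ n, write n = 108q. Since 108 = 12·9, n = 9·(12q), so 9 ∣ n; and since 108 = 27·4, n = 4·(27q), so 4 ∣ n.

(⟸) This fails: take n = 36. Both 9 ∣ 36 and 4 ∣ 36, yet 36 is not a multiple of 108 (since 36 = 0·108 + 36), so 108 ∤ 36.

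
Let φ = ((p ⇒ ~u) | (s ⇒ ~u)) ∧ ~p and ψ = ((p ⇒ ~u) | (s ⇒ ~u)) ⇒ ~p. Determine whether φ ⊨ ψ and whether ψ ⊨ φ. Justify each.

(⇒) holds; (⇐) fails.

Forward direction. Assume the antecedent. If p is true, the antecedent cannot hold. If p is false, ((p ⇒ ~u) | (s ⇒ ~u)) ⇒ ~p reduces to true regardless of the other variables. Either way ((p ⇒ ~u) | (s ⇒ ~u)) ⇒ ~p holds.

Converse. This fails. Under p = T, u = T, s = T, the left side is false but the right side is true.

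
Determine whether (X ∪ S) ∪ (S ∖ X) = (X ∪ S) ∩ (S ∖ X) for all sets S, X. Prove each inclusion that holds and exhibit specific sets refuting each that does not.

(⊆) fails; (⊇) holds.

Forward inclusion. This inclusion fails. Take S = ∅, X = {1}; then 1 ∈ (X ∪ S) ∪ (S ∖ X) but 1 ∉ (X ∪ S) ∩ (S ∖ X).

Reverse inclusion. Let x ∈ (X ∪ S) ∩ (S ∖ X). Then x ∈ S and x ∉ X, from which x ∈ (X ∪ S) ∪ (S ∖ X).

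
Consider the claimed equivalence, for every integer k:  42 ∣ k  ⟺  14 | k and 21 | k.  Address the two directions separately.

Both directions hold; the statement is true.

Forward direction. If 42 ∣ k, write k = 42q. Since 42 = 3·14, k = 14·(3q), so 14 ∣ k; and since 42 = 2·21, k = 21·(2q), so 21 ∣ k.

Converse. Suppose 14 ∣ k and 21 ∣ k. Any common multiple of 14 and 21 is a multiple of their lcm; here lcm(14, 21) = 14·21/gcd(14, 21) = 294/7 = 42, so 42 ∣ k.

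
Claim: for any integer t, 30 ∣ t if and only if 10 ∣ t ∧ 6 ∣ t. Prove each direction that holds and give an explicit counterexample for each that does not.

(→) If 30 ∣ t, write t = 30q. Since 30 = 3·10, t = 10·(3q), so 10 ∣ t; and since 30 = 5·6, t = 6·(5q), so 6 ∣ t.

(←) Suppose 10 ∣ t and 6 ∣ t. Any common multiple of 10 and 6 is a multiple of their lcm; here lcm(10, 6) = 10·6/gcd(10, 6) = 60/2 = 30, so 30 ∣ t.

The biconditional holds.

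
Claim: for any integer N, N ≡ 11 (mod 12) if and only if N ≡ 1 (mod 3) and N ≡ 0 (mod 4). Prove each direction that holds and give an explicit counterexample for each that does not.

(⇒) This fails: N = 11 gives 11 ≡ 11 (mod 12) but 11 ≡ 2 (mod 3), so the conjunction on the right does not hold.

(⇐) This fails: N = 4 satisfies both congruences on the right (4 ≡ 1 mod 3 and 4 ≡ 0 mod 4) yet 4 ≡ 4 (mod 12), not 11.

Neither implication holds.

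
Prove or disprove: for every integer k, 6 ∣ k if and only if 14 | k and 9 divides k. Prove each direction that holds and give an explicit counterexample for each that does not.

Converse. Suppose 14 ∣ k and 9 ∣ k. Any common multiple of 14 and 9 is a multiple of their lcm; here gcd(14, 9) = 1, so lcm(14, 9) = 14·9 = 126, so 126 ∣ k. Since 6 ∣ 126, it follows that 6 ∣ k.

Forward direction. This fails: take k = 6. Certainly 6 ∣ 6, but 14 ∤ 6.

Only the reverse direction holds.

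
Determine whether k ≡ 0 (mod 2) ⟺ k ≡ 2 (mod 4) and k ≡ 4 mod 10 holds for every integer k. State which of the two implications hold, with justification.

Not equivalent: only (⇐) holds.

(⟹) This fails: k = 0 gives 0 ≡ 0 (mod 2) but 0 ≡ 0 (mod 4), so the conjunction on the right does not hold.

(⟸) Conversely, if k ≡ 2 (mod 4) and k ≡ 4 (mod 10), then by the Chinese remainder theorem k ≡ 14 (mod 20). Since 14 ≡ 0 (mod 2) and 2 ∣ 20, we get k ≡ 0 (mod 2).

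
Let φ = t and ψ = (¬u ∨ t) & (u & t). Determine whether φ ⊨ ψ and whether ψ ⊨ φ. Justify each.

(⇒) fails; (⇐) holds.

Forward direction. This fails. Under u = F, t = T, the left side is true but the right side is false.

Converse. Assume the antecedent. If u is true, the antecedent forces (u = T, t = T), and t holds there. If u is false, the antecedent cannot hold. Either way t holds.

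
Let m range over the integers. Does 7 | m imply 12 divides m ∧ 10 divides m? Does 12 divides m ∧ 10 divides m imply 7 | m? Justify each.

(⟹) This fails: take m = 7. Certainly 7 ∣ 7, but 12 ∤ 7.

(⟸) This fails: take m = 60. Both 12 ∣ 60 and 10 ∣ 60, yet 60 is not a multiple of 7 (since 60 = 8·7 + 4), so 7 ∤ 60.

Neither implication holds.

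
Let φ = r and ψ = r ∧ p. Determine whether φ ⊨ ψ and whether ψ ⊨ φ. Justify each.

(⇒) fails; (⇐) holds.

(←) Assume the antecedent. If p is true, the antecedent forces (p = T, r = T), and r holds there. If p is false, the antecedent cannot hold. Either way r holds.

(→) This fails. Under p = F, r = T, the left side is true but the right side is false.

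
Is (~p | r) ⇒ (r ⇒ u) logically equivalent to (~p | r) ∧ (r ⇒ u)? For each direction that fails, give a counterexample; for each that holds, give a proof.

Only the reverse direction holds.

(→) This fails. Under p = T, u = F, r = F, the left side is true but the right side is false.

(←) Assume the antecedent. If u is true, (~p | r) ⇒ (r ⇒ u) reduces to true regardless of the other variables. If u is false, the antecedent forces (p = F, u = F, r = F), and (~p | r) ⇒ (r ⇒ u) holds there. Either way (~p | r) ⇒ (r ⇒ u) holds.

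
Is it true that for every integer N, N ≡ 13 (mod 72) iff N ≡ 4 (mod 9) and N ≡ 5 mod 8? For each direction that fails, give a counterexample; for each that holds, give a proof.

Both directions hold.

[⇒] Suppose N ≡ 13 (mod 72); write N = 72j + 13. Since 9 ∣ 72, reducing mod 9 gives N ≡ 13 ≡ 4 (mod 9); since 8 ∣ 72, reducing mod 8 gives N ≡ 13 ≡ 5 (mod 8).

[⇐] Conversely, if N ≡ 4 (mod 9) and N ≡ 5 (mod 8), then by the Chinese remainder theorem N ≡ 13 (mod 72). This is exactly N ≡ 13 (mod 72).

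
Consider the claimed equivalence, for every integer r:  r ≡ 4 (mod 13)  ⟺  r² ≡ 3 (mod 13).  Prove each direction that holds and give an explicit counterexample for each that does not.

(⇒) holds; (⇐) fails.

(⇒) Suppose r ≡ 4 (mod 13). Write r = 13j + 4. Then (13j + 4)² = 169j² + 104j + 16 = 13(13j² + 8j + 1) + 3, so r² ≡ 3 (mod 13).

(⇐) This fails: take r = 9. Then 9² = 81 ≡ 3 (mod 13), yet 9 ≡ 9 (mod 13), not 4.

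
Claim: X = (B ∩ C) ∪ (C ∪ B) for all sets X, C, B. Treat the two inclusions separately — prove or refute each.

(⊆) fails and (⊇) fails.

(⟹) This inclusion fails. Take X = {1}, C = ∅, B = ∅; then 1 ∈ X but 1 ∉ (B ∩ C) ∪ (C ∪ B).

(⟸) This inclusion fails. Take X = ∅, C = {1}, B = ∅; then 1 ∈ (B ∩ C) ∪ (C ∪ B) but 1 ∉ X.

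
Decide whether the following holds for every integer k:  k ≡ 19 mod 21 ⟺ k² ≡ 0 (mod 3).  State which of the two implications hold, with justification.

Neither implication holds.

[⇒] This fails: take k = 19. Then 19 ≡ 19 (mod 21), but 19² = 361 ≡ 1 (mod 3), not 0.

[⇐] This fails: take k = 0. Then 0² = 0 ≡ 0 (mod 3), yet 0 ≡ 0 (mod 21), not 19.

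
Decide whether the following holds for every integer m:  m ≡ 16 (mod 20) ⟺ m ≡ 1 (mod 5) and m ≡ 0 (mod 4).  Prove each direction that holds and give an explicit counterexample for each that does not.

Converse. If m ≡ 1 (mod 5) and m ≡ 0 (mod 4), then by the Chinese remainder theorem m ≡ 16 (mod 20). This is exactly m ≡ 16 (mod 20).

Forward direction. Suppose m ≡ 16 (mod 20); write m = 20j + 16. Since 5 ∣ 20, reducing mod 5 gives m ≡ 16 ≡ 1 (mod 5); since 4 ∣ 20, reducing mod 4 gives m ≡ 16 ≡ 0 (mod 4).

Both directions hold; the statement is true.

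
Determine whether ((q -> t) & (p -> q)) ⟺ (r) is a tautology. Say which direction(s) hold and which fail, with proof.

Neither direction holds.

Forward direction. This fails. Under r = F, q = F, t = F, p = F, the left side is true but the right side is false.

Converse. This fails. Under r = T, q = T, t = F, p = F, the left side is false but the right side is true.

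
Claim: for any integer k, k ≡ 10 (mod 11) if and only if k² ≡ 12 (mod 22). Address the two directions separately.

[⇒] This fails: take k = 21. Then 21 ≡ 10 (mod 11), but 21² = 441 ≡ 1 (mod 22), not 12.

[⇐] This fails: take k = 12. Then 12² = 144 ≡ 12 (mod 22), yet 12 ≡ 1 (mod 11), not 10.

Neither direction holds.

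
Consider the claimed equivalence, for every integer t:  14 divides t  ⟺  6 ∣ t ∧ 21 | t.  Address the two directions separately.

(←) Suppose 6 ∣ t and 21 ∣ t. Any common multiple of 6 and 21 is a multiple of their lcm; here lcm(6, 21) = 6·21/gcd(6, 21) = 126/3 = 42, so 42 ∣ t. Since 14 ∣ 42, it follows that 14 ∣ t.

(→) This fails: take t = 14. Certainly 14 ∣ 14, but 6 ∤ 14.

Only the reverse direction holds.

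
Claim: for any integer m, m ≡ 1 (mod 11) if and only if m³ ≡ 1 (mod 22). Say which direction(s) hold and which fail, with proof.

(⟸) The residues r modulo 22 with r³ ≡ 1 (mod 22) are exactly {1}, and each is ≡ 1 (mod 11).

(⟹) This fails: take m = 12. Then 12 ≡ 1 (mod 11), but 12³ = 1728 ≡ 12 (mod 22), not 1.

Only the converse holds.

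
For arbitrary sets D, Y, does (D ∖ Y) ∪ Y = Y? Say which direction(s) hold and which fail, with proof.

Reverse inclusion. Let x ∈ Y. Then either x ∈ Y and x ∉ D; or x ∈ D ∩ Y. In each case x ∈ (D ∖ Y) ∪ Y, so Y ⊆ (D ∖ Y) ∪ Y.

Forward inclusion. This inclusion fails. Take D = {1}, Y = ∅; then 1 ∈ (D ∖ Y) ∪ Y but 1 ∉ Y.

Only the reverse inclusion holds.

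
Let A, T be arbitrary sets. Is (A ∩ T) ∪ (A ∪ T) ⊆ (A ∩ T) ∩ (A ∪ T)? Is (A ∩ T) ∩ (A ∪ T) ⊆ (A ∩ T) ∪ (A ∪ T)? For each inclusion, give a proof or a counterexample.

Only the reverse inclusion holds.

Reverse inclusion. Let x ∈ (A ∩ T) ∩ (A ∪ T). Then x ∈ A ∩ T, from which x ∈ (A ∩ T) ∪ (A ∪ T).

Forward inclusion. This inclusion fails. Take A = {1}, T = ∅; then 1 ∈ (A ∩ T) ∪ (A ∪ T) but 1 ∉ (A ∩ T) ∩ (A ∪ T).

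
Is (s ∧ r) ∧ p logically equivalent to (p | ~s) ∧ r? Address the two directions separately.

Not equivalent: only (⇒) holds.

[⇒] Assume the antecedent. If r is true, the antecedent forces (r = T, p = T, s = T), and (p | ~s) ∧ r holds there. If r is false, the antecedent cannot hold. Either way (p | ~s) ∧ r holds.

[⇐] This fails. Under r = T, p = F, s = F, the left side is false but the right side is true.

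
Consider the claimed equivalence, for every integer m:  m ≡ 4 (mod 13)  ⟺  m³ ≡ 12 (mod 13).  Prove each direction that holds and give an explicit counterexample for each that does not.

Only the forward direction holds.

[⇐] This fails: take m = 10. Then 10³ = 1000 ≡ 12 (mod 13), yet 10 ≡ 10 (mod 13), not 4.

[⇒] Suppose m ≡ 4 (mod 13). Write m = 13j + 4. Then (13j + 4)³ = 2197j³ + 2028j² + 624j + 64 = 13(169j³ + 156j² + 48j + 4) + 12, so m³ ≡ 12 (mod 13).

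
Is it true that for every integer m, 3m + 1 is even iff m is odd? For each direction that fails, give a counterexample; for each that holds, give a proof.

(←) Suppose m is odd; write m = 2j + 1. Then 3m + 1 = 3·(2j + 1) + 1 = 2·3j + 4, which is even.

(→) Suppose 3m + 1 is even. Since 3 is odd, 3m and m have the same parity, so 3m + 1 ≡ m + 1 (mod 2). As 1 is odd, 3m + 1 is even exactly when m is odd. Thus m is odd.

The biconditional holds.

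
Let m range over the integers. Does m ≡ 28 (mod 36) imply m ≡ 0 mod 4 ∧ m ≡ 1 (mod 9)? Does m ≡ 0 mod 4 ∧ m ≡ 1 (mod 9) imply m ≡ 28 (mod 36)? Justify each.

(⇐) If m ≡ 0 (mod 4) and m ≡ 1 (mod 9), then by the Chinese remainder theorem m ≡ 28 (mod 36). This is exactly m ≡ 28 (mod 36).

(⇒) Suppose m ≡ 28 (mod 36); write m = 36j + 28. Since 4 ∣ 36, reducing mod 4 gives m ≡ 28 ≡ 0 (mod 4); since 9 ∣ 36, reducing mod 9 gives m ≡ 28 ≡ 1 (mod 9).

Both directions hold; the statement is true.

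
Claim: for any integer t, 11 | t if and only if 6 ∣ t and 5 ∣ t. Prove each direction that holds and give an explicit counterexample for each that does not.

Neither implication holds.

Forward direction. This fails: take t = 11. Certainly 11 ∣ 11, but 6 ∤ 11.

Converse. This fails: take t = 30. Both 6 ∣ 30 and 5 ∣ 30, yet 30 is not a multiple of 11 (since 30 = 2·11 + 8), so 11 ∤ 30.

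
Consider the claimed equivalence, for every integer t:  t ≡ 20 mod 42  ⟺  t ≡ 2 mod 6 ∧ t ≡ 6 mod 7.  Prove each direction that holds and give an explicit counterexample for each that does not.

Both implications hold.

(⟹) Suppose t ≡ 20 (mod 42); write t = 42j + 20. Since 6 ∣ 42, reducing mod 6 gives t ≡ 20 ≡ 2 (mod 6); since 7 ∣ 42, reducing mod 7 gives t ≡ 20 ≡ 6 (mod 7).

(⟸) Conversely, if t ≡ 2 (mod 6) and t ≡ 6 (mod 7), then by the Chinese remainder theorem t ≡ 20 (mod 42). This is exactly t ≡ 20 (mod 42).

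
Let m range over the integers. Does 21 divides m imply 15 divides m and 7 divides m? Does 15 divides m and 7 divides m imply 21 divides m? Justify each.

Only the reverse direction holds.

(→) This fails: take m = 21. Certainly 21 ∣ 21, but 15 ∤ 21.

(←) Suppose 15 ∣ m and 7 ∣ m. Any common multiple of 15 and 7 is a multiple of their lcm; here gcd(15, 7) = 1, so lcm(15, 7) = 15·7 = 105, so 105 ∣ m. Since 21 ∣ 105, it follows that 21 ∣ m.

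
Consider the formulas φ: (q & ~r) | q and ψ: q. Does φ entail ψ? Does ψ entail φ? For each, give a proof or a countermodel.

Both implications hold.

Converse. Assume the antecedent. If q is true, (q & ~r) | q reduces to true regardless of the other variables. If q is false, the antecedent cannot hold. Either way (q & ~r) | q holds.

Forward direction. Assume the antecedent. If q is true, q reduces to true regardless of the other variables. If q is false, the antecedent cannot hold. Either way q holds.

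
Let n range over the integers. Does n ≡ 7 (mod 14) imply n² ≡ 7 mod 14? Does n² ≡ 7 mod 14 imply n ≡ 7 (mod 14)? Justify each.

[⇒] Suppose n ≡ 7 (mod 14). Write n = 14j + 7. Then (14j + 7)² = 196j² + 196j + 49 = 14(14j² + 14j + 3) + 7, so n² ≡ 7 (mod 14).

[⇐] Conversely, suppose n² ≡ 7 (mod 14). The only residue r in {0, …, 13} with r² ≡ 7 (mod 14) is r = 7, so n ≡ 7 (mod 14).

Both directions hold; the statement is true.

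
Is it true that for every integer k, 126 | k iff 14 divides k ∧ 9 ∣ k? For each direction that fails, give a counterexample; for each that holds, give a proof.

Both directions hold; the statement is true.

(→) If 126 ∣ k, write k = 126q. Since 126 = 9·14, k = 14·(9q), so 14 ∣ k; and since 126 = 14·9, k = 9·(14q), so 9 ∣ k.

(←) Suppose 14 ∣ k and 9 ∣ k. Any common multiple of 14 and 9 is a multiple of their lcm; here gcd(14, 9) = 1, so lcm(14, 9) = 14·9 = 126, so 126 ∣ k.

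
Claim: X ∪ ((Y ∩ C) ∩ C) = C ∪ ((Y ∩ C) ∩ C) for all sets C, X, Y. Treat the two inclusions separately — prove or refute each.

Both inclusions fail.

Forward inclusion. This inclusion fails. Take C = ∅, X = {1}, Y = ∅; then 1 ∈ X ∪ ((Y ∩ C) ∩ C) but 1 ∉ C ∪ ((Y ∩ C) ∩ C).

Reverse inclusion. This inclusion fails. Take C = {1}, X = ∅, Y = ∅; then 1 ∈ C ∪ ((Y ∩ C) ∩ C) but 1 ∉ X ∪ ((Y ∩ C) ∩ C).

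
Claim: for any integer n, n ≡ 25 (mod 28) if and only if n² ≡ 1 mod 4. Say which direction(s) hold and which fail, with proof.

(→) Suppose n ≡ 25 (mod 28). Then n² ≡ 25² = 625 (mod 28), and since 4 ∣ 28, also n² ≡ 1 (mod 4).

(←) This fails: take n = 1. Then 1² = 1 ≡ 1 (mod 4), yet 1 ≡ 1 (mod 28), not 25.

(⇒) holds; (⇐) fails.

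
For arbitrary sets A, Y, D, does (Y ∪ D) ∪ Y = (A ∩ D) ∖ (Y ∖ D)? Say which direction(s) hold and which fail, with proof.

Forward inclusion. This inclusion fails. Take A = ∅, Y = {1}, D = ∅; then 1 ∈ (Y ∪ D) ∪ Y but 1 ∉ (A ∩ D) ∖ (Y ∖ D).

Reverse inclusion. Let x ∈ (A ∩ D) ∖ (Y ∖ D). Then either x ∈ A ∩ D and x ∉ Y; or x ∈ A ∩ Y ∩ D. In each case x ∈ (Y ∪ D) ∪ Y, so (A ∩ D) ∖ (Y ∖ D) ⊆ (Y ∪ D) ∪ Y.

The sets are not equal: only the reverse inclusion holds.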